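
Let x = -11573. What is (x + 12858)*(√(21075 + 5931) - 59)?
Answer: -75815 + 1285*√27006 ≈ 1.3536e+5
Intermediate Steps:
(x + 12858)*(√(21075 + 5931) - 59) = (-11573 + 12858)*(√(21075 + 5931) - 59) = 1285*(√27006 - 59) = 1285*(-59 + √27006) = -75815 + 1285*√27006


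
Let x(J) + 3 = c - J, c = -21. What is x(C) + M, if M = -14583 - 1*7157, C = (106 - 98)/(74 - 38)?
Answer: -195878/9 ≈ -21764.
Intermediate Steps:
C = 2/9 (C = 8/36 = 8*(1/36) = 2/9 ≈ 0.22222)
x(J) = -24 - J (x(J) = -3 + (-21 - J) = -24 - J)
M = -21740 (M = -14583 - 7157 = -21740)
x(C) + M = (-24 - 1*2/9) - 21740 = (-24 - 2/9) - 21740 = -218/9 - 21740 = -195878/9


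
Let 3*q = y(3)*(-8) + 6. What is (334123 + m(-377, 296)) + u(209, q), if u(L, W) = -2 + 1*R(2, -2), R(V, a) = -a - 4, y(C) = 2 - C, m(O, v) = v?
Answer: 334415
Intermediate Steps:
R(V, a) = -4 - a
q = 14/3 (q = ((2 - 1*3)*(-8) + 6)/3 = ((2 - 3)*(-8) + 6)/3 = (-1*(-8) + 6)/3 = (8 + 6)/3 = (1/3)*14 = 14/3 ≈ 4.6667)
u(L, W) = -4 (u(L, W) = -2 + 1*(-4 - 1*(-2)) = -2 + 1*(-4 + 2) = -2 + 1*(-2) = -2 - 2 = -4)
(334123 + m(-377, 296)) + u(209, q) = (334123 + 296) - 4 = 334419 - 4 = 334415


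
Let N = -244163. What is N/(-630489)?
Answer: 244163/630489 ≈ 0.38726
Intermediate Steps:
N/(-630489) = -244163/(-630489) = -244163*(-1/630489) = 244163/630489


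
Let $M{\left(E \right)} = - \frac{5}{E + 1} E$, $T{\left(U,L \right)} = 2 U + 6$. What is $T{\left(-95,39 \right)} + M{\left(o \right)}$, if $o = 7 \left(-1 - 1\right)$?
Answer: $- \frac{2462}{13} \approx -189.38$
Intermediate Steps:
$T{\left(U,L \right)} = 6 + 2 U$
$o = -14$ ($o = 7 \left(-2\right) = -14$)
$M{\left(E \right)} = - \frac{5 E}{1 + E}$ ($M{\left(E \right)} = - \frac{5}{1 + E} E = - \frac{5 E}{1 + E}$)
$T{\left(-95,39 \right)} + M{\left(o \right)} = \left(6 + 2 \left(-95\right)\right) - - \frac{70}{1 - 14} = \left(6 - 190\right) - - \frac{70}{-13} = -184 - \left(-70\right) \left(- \frac{1}{13}\right) = -184 - \frac{70}{13} = - \frac{2462}{13}$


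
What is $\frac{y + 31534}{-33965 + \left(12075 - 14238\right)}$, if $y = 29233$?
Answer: $- \frac{60767}{36128} \approx -1.682$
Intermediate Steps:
$\frac{y + 31534}{-33965 + \left(12075 - 14238\right)} = \frac{29233 + 31534}{-33965 + \left(12075 - 14238\right)} = \frac{60767}{-33965 + \left(12075 - 14238\right)} = \frac{60767}{-33965 - 2163} = \frac{60767}{-36128} = 60767 \left(- \frac{1}{36128}\right) = - \frac{60767}{36128}$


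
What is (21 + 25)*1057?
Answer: 48622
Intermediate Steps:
(21 + 25)*1057 = 46*1057 = 48622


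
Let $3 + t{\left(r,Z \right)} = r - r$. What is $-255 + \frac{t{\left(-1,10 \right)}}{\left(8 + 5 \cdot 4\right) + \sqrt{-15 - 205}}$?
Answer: $\frac{3 \left(- 170 \sqrt{55} + 2381 i\right)}{2 \left(\sqrt{55} - 14 i\right)} \approx -255.08 + 0.04432 i$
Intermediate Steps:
$t{\left(r,Z \right)} = -3$ ($t{\left(r,Z \right)} = -3 + \left(r - r\right) = -3 + 0 = -3$)
$-255 + \frac{t{\left(-1,10 \right)}}{\left(8 + 5 \cdot 4\right) + \sqrt{-15 - 205}} = -255 - \frac{3}{\left(8 + 5 \cdot 4\right) + \sqrt{-15 - 205}} = -255 - \frac{3}{\left(8 + 20\right) + \sqrt{-220}} = -255 - \frac{3}{28 + 2 i \sqrt{55}}$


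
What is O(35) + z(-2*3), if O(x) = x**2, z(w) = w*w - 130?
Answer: 1131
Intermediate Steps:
z(w) = -130 + w**2 (z(w) = w**2 - 130 = -130 + w**2)
O(35) + z(-2*3) = 35**2 + (-130 + (-2*3)**2) = 1225 + (-130 + (-6)**2) = 1225 + (-130 + 36) = 1225 - 94 = 1131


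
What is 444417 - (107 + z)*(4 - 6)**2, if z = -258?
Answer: 445021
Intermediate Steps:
444417 - (107 + z)*(4 - 6)**2 = 444417 - (107 - 258)*(4 - 6)**2 = 444417 - (-151)*(-2)**2 = 444417 - (-151)*4 = 444417 - 1*(-604) = 444417 + 604 = 445021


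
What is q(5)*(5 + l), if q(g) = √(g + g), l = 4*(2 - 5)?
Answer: -7*√10 ≈ -22.136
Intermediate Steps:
l = -12 (l = 4*(-3) = -12)
q(g) = √2*√g (q(g) = √(2*g) = √2*√g)
q(5)*(5 + l) = (√2*√5)*(5 - 12) = √10*(-7) = -7*√10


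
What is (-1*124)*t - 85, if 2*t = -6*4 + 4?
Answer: 1155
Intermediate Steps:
t = -10 (t = (-6*4 + 4)/2 = (-24 + 4)/2 = (½)*(-20) = -10)
(-1*124)*t - 85 = -1*124*(-10) - 85 = -124*(-10) - 85 = 1240 - 85 = 1155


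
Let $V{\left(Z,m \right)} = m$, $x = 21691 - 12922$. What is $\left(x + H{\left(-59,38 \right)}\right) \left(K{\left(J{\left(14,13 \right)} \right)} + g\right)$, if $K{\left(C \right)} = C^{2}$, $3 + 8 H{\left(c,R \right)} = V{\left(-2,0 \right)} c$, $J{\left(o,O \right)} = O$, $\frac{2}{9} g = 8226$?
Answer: $\frac{1304280357}{4} \approx 3.2607 \cdot 10^{8}$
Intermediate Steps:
$g = 37017$ ($g = \frac{9}{2} \cdot 8226 = 37017$)
$x = 8769$
$H{\left(c,R \right)} = - \frac{3}{8}$ ($H{\left(c,R \right)} = - \frac{3}{8} + \frac{0 c}{8} = - \frac{3}{8} + \frac{1}{8} \cdot 0 = - \frac{3}{8} + 0 = - \frac{3}{8}$)
$\left(x + H{\left(-59,38 \right)}\right) \left(K{\left(J{\left(14,13 \right)} \right)} + g\right) = \left(8769 - \frac{3}{8}\right) \left(13^{2} + 37017\right) = \frac{70149 \left(169 + 37017\right)}{8} = \frac{70149}{8} \cdot 37186 = \frac{1304280357}{4}$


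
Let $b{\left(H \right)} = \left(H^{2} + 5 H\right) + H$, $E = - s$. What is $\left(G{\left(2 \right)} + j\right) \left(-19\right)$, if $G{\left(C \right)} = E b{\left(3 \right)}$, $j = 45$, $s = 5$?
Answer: $1710$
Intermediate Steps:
$E = -5$ ($E = \left(-1\right) 5 = -5$)
$b{\left(H \right)} = H^{2} + 6 H$
$G{\left(C \right)} = -135$ ($G{\left(C \right)} = - 5 \cdot 3 \left(6 + 3\right) = - 5 \cdot 3 \cdot 9 = \left(-5\right) 27 = -135$)
$\left(G{\left(2 \right)} + j\right) \left(-19\right) = \left(-135 + 45\right) \left(-19\right) = \left(-90\right) \left(-19\right) = 1710$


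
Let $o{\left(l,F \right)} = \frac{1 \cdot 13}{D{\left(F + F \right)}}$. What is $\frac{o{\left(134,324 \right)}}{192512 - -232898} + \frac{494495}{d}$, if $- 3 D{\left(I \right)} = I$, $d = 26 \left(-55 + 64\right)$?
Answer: $\frac{2524357415231}{1194551280} \approx 2113.2$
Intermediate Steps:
$d = 234$ ($d = 26 \cdot 9 = 234$)
$D{\left(I \right)} = - \frac{I}{3}$
$o{\left(l,F \right)} = - \frac{39}{2 F}$ ($o{\left(l,F \right)} = \frac{1 \cdot 13}{\left(- \frac{1}{3}\right) \left(F + F\right)} = \frac{13}{\left(- \frac{1}{3}\right) 2 F} = \frac{13}{\left(- \frac{2}{3}\right) F} = 13 \left(- \frac{3}{2 F}\right) = - \frac{39}{2 F}$)
$\frac{o{\left(134,324 \right)}}{192512 - -232898} + \frac{494495}{d} = \frac{\left(- \frac{39}{2}\right) \frac{1}{324}}{192512 - -232898} + \frac{494495}{234} = \frac{\left(- \frac{39}{2}\right) \frac{1}{324}}{192512 + 232898} + 494495 \cdot \frac{1}{234} = - \frac{13}{216 \cdot 425410} + \frac{494495}{234} = \left(- \frac{13}{216}\right) \frac{1}{425410} + \frac{494495}{234} = - \frac{13}{91888560} + \frac{494495}{234} = \frac{2524357415231}{1194551280}$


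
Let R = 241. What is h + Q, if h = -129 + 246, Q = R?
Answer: 358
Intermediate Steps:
Q = 241
h = 117
h + Q = 117 + 241 = 358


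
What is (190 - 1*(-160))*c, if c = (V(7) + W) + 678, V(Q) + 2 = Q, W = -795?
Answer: -39200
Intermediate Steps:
V(Q) = -2 + Q
c = -112 (c = ((-2 + 7) - 795) + 678 = (5 - 795) + 678 = -790 + 678 = -112)
(190 - 1*(-160))*c = (190 - 1*(-160))*(-112) = (190 + 160)*(-112) = 350*(-112) = -39200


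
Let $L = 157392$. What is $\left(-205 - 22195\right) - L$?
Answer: $-179792$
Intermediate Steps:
$\left(-205 - 22195\right) - L = \left(-205 - 22195\right) - 157392 = -22400 - 157392 = -179792$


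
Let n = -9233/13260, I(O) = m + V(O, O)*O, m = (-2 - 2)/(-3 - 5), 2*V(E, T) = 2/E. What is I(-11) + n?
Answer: 10657/13260 ≈ 0.80370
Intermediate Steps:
V(E, T) = 1/E (V(E, T) = (2/E)/2 = 1/E)
m = ½ (m = -4/(-8) = -4*(-⅛) = ½ ≈ 0.50000)
I(O) = 3/2 (I(O) = ½ + O/O = ½ + 1 = 3/2)
n = -9233/13260 (n = -9233*1/13260 = -9233/13260 ≈ -0.69630)
I(-11) + n = 3/2 - 9233/13260 = 10657/13260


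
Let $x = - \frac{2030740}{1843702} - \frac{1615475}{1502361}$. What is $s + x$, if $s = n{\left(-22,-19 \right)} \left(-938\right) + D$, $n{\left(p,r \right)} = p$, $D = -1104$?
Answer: $\frac{3863983875038351}{197850427173} \approx 19530.0$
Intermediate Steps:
$s = 19532$ ($s = \left(-22\right) \left(-938\right) - 1104 = 20636 - 1104 = 19532$)
$x = - \frac{430668504685}{197850427173}$ ($x = \left(-2030740\right) \frac{1}{1843702} - \frac{1615475}{1502361} = - \frac{1015370}{921851} - \frac{1615475}{1502361} = - \frac{430668504685}{197850427173} \approx -2.1767$)
$s + x = 19532 - \frac{430668504685}{197850427173} = \frac{3863983875038351}{197850427173}$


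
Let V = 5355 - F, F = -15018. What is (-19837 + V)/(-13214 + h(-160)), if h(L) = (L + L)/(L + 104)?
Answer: -1876/46229 ≈ -0.040581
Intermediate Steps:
h(L) = 2*L/(104 + L) (h(L) = (2*L)/(104 + L) = 2*L/(104 + L))
V = 20373 (V = 5355 - 1*(-15018) = 5355 + 15018 = 20373)
(-19837 + V)/(-13214 + h(-160)) = (-19837 + 20373)/(-13214 + 2*(-160)/(104 - 160)) = 536/(-13214 + 2*(-160)/(-56)) = 536/(-13214 + 2*(-160)*(-1/56)) = 536/(-13214 + 40/7) = 536/(-92458/7) = 536*(-7/92458) = -1876/46229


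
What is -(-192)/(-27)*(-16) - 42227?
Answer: -379019/9 ≈ -42113.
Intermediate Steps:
-(-192)/(-27)*(-16) - 42227 = -(-192)*(-1)/27*(-16) - 42227 = -32*2/9*(-16) - 42227 = -64/9*(-16) - 42227 = 1024/9 - 42227 = -379019/9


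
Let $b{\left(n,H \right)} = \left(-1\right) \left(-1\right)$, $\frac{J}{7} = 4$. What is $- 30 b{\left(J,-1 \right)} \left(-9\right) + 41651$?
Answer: $41921$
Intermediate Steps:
$J = 28$ ($J = 7 \cdot 4 = 28$)
$b{\left(n,H \right)} = 1$
$- 30 b{\left(J,-1 \right)} \left(-9\right) + 41651 = \left(-30\right) 1 \left(-9\right) + 41651 = \left(-30\right) \left(-9\right) + 41651 = 270 + 41651 = 41921$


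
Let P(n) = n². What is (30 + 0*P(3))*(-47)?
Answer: -1410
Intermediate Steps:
(30 + 0*P(3))*(-47) = (30 + 0*3²)*(-47) = (30 + 0*9)*(-47) = (30 + 0)*(-47) = 30*(-47) = -1410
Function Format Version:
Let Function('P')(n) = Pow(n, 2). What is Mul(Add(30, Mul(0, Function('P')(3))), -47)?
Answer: -1410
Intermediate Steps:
Mul(Add(30, Mul(0, Function('P')(3))), -47) = Mul(Add(30, Mul(0, Pow(3, 2))), -47) = Mul(Add(30, Mul(0, 9)), -47) = Mul(Add(30, 0), -47) = Mul(30, -47) = -1410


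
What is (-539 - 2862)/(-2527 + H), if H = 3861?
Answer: -3401/1334 ≈ -2.5495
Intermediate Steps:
(-539 - 2862)/(-2527 + H) = (-539 - 2862)/(-2527 + 3861) = -3401/1334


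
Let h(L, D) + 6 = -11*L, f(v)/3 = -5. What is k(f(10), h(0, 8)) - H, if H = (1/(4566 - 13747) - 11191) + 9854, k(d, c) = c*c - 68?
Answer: 11981206/9181 ≈ 1305.0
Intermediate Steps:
f(v) = -15 (f(v) = 3*(-5) = -15)
h(L, D) = -6 - 11*L
k(d, c) = -68 + c² (k(d, c) = c² - 68 = -68 + c²)
H = -12274998/9181 (H = (1/(-9181) - 11191) + 9854 = (-1/9181 - 11191) + 9854 = -102744572/9181 + 9854 = -12274998/9181 ≈ -1337.0)
k(f(10), h(0, 8)) - H = (-68 + (-6 - 11*0)²) - 1*(-12274998/9181) = (-68 + (-6 + 0)²) + 12274998/9181 = (-68 + (-6)²) + 12274998/9181 = (-68 + 36) + 12274998/9181 = -32 + 12274998/9181 = 11981206/9181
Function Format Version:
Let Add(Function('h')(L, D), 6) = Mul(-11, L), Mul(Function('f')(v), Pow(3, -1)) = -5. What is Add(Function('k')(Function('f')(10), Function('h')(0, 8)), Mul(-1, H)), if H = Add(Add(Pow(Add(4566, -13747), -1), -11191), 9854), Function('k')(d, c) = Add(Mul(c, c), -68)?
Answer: Rational(11981206, 9181) ≈ 1305.0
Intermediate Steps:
Function('f')(v) = -15 (Function('f')(v) = Mul(3, -5) = -15)
Function('h')(L, D) = Add(-6, Mul(-11, L))
Function('k')(d, c) = Add(-68, Pow(c, 2)) (Function('k')(d, c) = Add(Pow(c, 2), -68) = Add(-68, Pow(c, 2)))
H = Rational(-12274998, 9181) (H = Add(Add(Pow(-9181, -1), -11191), 9854) = Add(Add(Rational(-1, 9181), -11191), 9854) = Add(Rational(-102744572, 9181), 9854) = Rational(-12274998, 9181) ≈ -1337.0)
Add(Function('k')(Function('f')(10), Function('h')(0, 8)), Mul(-1, H)) = Add(Add(-68, Pow(Add(-6, Mul(-11, 0)), 2)), Mul(-1, Rational(-12274998, 9181))) = Add(Add(-68, Pow(Add(-6, 0), 2)), Rational(12274998, 9181)) = Add(Add(-68, Pow(-6, 2)), Rational(12274998, 9181)) = Add(Add(-68, 36), Rational(12274998, 9181)) = Add(-32, Rational(12274998, 9181)) = Rational(11981206, 9181)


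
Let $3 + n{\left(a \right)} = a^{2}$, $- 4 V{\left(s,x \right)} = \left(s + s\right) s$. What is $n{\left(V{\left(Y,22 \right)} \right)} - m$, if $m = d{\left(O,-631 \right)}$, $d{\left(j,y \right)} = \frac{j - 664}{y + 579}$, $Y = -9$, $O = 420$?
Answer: $\frac{84893}{52} \approx 1632.6$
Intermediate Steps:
$V{\left(s,x \right)} = - \frac{s^{2}}{2}$ ($V{\left(s,x \right)} = - \frac{\left(s + s\right) s}{4} = - \frac{2 s s}{4} = - \frac{2 s^{2}}{4} = - \frac{s^{2}}{2}$)
$d{\left(j,y \right)} = \frac{-664 + j}{579 + y}$
$n{\left(a \right)} = -3 + a^{2}$
$m = \frac{61}{13}$ ($m = \frac{-664 + 420}{579 - 631} = \frac{1}{-52} \left(-244\right) = \left(- \frac{1}{52}\right) \left(-244\right) = \frac{61}{13} \approx 4.6923$)
$n{\left(V{\left(Y,22 \right)} \right)} - m = \left(-3 + \left(- \frac{\left(-9\right)^{2}}{2}\right)^{2}\right) - \frac{61}{13} = \left(-3 + \left(\left(- \frac{1}{2}\right) 81\right)^{2}\right) - \frac{61}{13} = \left(-3 + \left(- \frac{81}{2}\right)^{2}\right) - \frac{61}{13} = \left(-3 + \frac{6561}{4}\right) - \frac{61}{13} = \frac{6549}{4} - \frac{61}{13} = \frac{84893}{52}$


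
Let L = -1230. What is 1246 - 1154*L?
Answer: 1420666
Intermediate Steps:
1246 - 1154*L = 1246 - 1154*(-1230) = 1246 + 1419420 = 1420666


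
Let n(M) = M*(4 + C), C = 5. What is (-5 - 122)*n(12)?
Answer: -13716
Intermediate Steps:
n(M) = 9*M (n(M) = M*(4 + 5) = M*9 = 9*M)
(-5 - 122)*n(12) = (-5 - 122)*(9*12) = -127*108 = -13716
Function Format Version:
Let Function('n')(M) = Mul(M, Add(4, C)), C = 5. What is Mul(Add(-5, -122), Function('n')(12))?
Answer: -13716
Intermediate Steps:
Function('n')(M) = Mul(9, M) (Function('n')(M) = Mul(M, Add(4, 5)) = Mul(M, 9) = Mul(9, M))
Mul(Add(-5, -122), Function('n')(12)) = Mul(Add(-5, -122), Mul(9, 12)) = Mul(-127, 108) = -13716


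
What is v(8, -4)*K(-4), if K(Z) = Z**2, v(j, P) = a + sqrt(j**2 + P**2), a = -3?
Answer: -48 + 64*sqrt(5) ≈ 95.108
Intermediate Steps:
v(j, P) = -3 + sqrt(P**2 + j**2) (v(j, P) = -3 + sqrt(j**2 + P**2) = -3 + sqrt(P**2 + j**2))
v(8, -4)*K(-4) = (-3 + sqrt((-4)**2 + 8**2))*(-4)**2 = (-3 + sqrt(16 + 64))*16 = (-3 + sqrt(80))*16 = (-3 + 4*sqrt(5))*16 = -48 + 64*sqrt(5)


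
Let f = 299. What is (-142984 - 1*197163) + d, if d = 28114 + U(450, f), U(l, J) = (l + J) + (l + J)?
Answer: -310535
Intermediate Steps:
U(l, J) = 2*J + 2*l (U(l, J) = (J + l) + (J + l) = 2*J + 2*l)
d = 29612 (d = 28114 + (2*299 + 2*450) = 28114 + (598 + 900) = 28114 + 1498 = 29612)
(-142984 - 1*197163) + d = (-142984 - 1*197163) + 29612 = (-142984 - 197163) + 29612 = -340147 + 29612 = -310535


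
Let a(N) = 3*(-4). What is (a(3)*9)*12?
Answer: -1296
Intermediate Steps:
a(N) = -12
(a(3)*9)*12 = -12*9*12 = -108*12 = -1296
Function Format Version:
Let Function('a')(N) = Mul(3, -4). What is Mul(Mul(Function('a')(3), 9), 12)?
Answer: -1296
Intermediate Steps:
Function('a')(N) = -12
Mul(Mul(Function('a')(3), 9), 12) = Mul(Mul(-12, 9), 12) = Mul(-108, 12) = -1296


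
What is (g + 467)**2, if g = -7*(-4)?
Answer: 245025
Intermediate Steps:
g = 28
(g + 467)**2 = (28 + 467)**2 = 495**2 = 245025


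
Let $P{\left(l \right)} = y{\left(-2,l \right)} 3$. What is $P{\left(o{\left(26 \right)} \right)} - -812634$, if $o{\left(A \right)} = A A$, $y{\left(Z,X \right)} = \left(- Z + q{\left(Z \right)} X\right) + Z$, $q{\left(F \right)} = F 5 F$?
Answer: $853194$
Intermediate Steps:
$q{\left(F \right)} = 5 F^{2}$ ($q{\left(F \right)} = 5 F F = 5 F^{2}$)
$y{\left(Z,X \right)} = 5 X Z^{2}$ ($y{\left(Z,X \right)} = \left(- Z + 5 Z^{2} X\right) + Z = \left(- Z + 5 X Z^{2}\right) + Z = 5 X Z^{2}$)
$o{\left(A \right)} = A^{2}$
$P{\left(l \right)} = 60 l$ ($P{\left(l \right)} = 5 l \left(-2\right)^{2} \cdot 3 = 5 l 4 \cdot 3 = 20 l 3 = 60 l$)
$P{\left(o{\left(26 \right)} \right)} - -812634 = 60 \cdot 26^{2} - -812634 = 60 \cdot 676 + 812634 = 40560 + 812634 = 853194$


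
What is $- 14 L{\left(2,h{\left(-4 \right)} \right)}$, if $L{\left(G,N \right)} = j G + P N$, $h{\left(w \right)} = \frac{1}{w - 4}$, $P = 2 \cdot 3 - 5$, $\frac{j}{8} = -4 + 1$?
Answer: $\frac{2695}{4} \approx 673.75$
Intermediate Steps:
$j = -24$ ($j = 8 \left(-4 + 1\right) = 8 \left(-3\right) = -24$)
$P = 1$ ($P = 6 - 5 = 1$)
$h{\left(w \right)} = \frac{1}{-4 + w}$
$L{\left(G,N \right)} = N - 24 G$ ($L{\left(G,N \right)} = - 24 G + 1 N = - 24 G + N = N - 24 G$)
$- 14 L{\left(2,h{\left(-4 \right)} \right)} = - 14 \left(\frac{1}{-4 - 4} - 48\right) = - 14 \left(\frac{1}{-8} - 48\right) = - 14 \left(- \frac{1}{8} - 48\right) = \left(-14\right) \left(- \frac{385}{8}\right) = \frac{2695}{4}$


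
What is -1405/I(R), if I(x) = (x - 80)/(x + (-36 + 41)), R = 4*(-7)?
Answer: -32315/108 ≈ -299.21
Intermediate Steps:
R = -28
I(x) = (-80 + x)/(5 + x) (I(x) = (-80 + x)/(x + 5) = (-80 + x)/(5 + x))
-1405/I(R) = -1405*(5 - 28)/(-80 - 28) = -1405/(-108/(-23)) = -1405/((-1/23*(-108))) = -1405/108/23 = -1405*23/108 = -32315/108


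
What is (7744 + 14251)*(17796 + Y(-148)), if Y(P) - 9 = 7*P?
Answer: 368834155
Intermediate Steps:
Y(P) = 9 + 7*P
(7744 + 14251)*(17796 + Y(-148)) = (7744 + 14251)*(17796 + (9 + 7*(-148))) = 21995*(17796 + (9 - 1036)) = 21995*(17796 - 1027) = 21995*16769 = 368834155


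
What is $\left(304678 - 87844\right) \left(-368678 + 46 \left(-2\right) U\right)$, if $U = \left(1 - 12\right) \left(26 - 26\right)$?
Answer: $-79941925452$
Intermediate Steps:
$U = 0$ ($U = \left(-11\right) 0 = 0$)
$\left(304678 - 87844\right) \left(-368678 + 46 \left(-2\right) U\right) = \left(304678 - 87844\right) \left(-368678 + 46 \left(-2\right) 0\right) = 216834 \left(-368678 - 0\right) = 216834 \left(-368678 + 0\right) = 216834 \left(-368678\right) = -79941925452$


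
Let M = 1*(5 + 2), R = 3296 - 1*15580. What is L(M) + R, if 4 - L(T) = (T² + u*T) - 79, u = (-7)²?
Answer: -12593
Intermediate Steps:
R = -12284 (R = 3296 - 15580 = -12284)
M = 7 (M = 1*7 = 7)
u = 49
L(T) = 83 - T² - 49*T (L(T) = 4 - ((T² + 49*T) - 79) = 4 - (-79 + T² + 49*T) = 4 + (79 - T² - 49*T) = 83 - T² - 49*T)
L(M) + R = (83 - 1*7² - 49*7) - 12284 = (83 - 1*49 - 343) - 12284 = (83 - 49 - 343) - 12284 = -309 - 12284 = -12593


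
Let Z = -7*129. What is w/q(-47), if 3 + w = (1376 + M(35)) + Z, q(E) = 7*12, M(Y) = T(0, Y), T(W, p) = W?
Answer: 235/42 ≈ 5.5952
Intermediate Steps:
Z = -903
M(Y) = 0
q(E) = 84
w = 470 (w = -3 + ((1376 + 0) - 903) = -3 + (1376 - 903) = -3 + 473 = 470)
w/q(-47) = 470/84 = 470*(1/84) = 235/42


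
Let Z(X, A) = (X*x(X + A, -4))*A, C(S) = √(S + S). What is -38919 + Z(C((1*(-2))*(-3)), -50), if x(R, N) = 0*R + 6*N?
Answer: -38919 + 2400*√3 ≈ -34762.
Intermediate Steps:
x(R, N) = 6*N (x(R, N) = 0 + 6*N = 6*N)
C(S) = √2*√S (C(S) = √(2*S) = √2*√S)
Z(X, A) = -24*A*X (Z(X, A) = (X*(6*(-4)))*A = (X*(-24))*A = (-24*X)*A = -24*A*X)
-38919 + Z(C((1*(-2))*(-3)), -50) = -38919 - 24*(-50)*√2*√((1*(-2))*(-3)) = -38919 - 24*(-50)*√2*√(-2*(-3)) = -38919 - 24*(-50)*√2*√6 = -38919 - 24*(-50)*2*√3 = -38919 + 2400*√3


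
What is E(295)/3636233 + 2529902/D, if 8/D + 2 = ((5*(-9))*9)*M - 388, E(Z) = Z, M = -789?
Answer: 1468003392465263545/14544932 ≈ 1.0093e+11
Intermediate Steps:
D = 8/319155 (D = 8/(-2 + (((5*(-9))*9)*(-789) - 388)) = 8/(-2 + (-45*9*(-789) - 388)) = 8/(-2 + (-405*(-789) - 388)) = 8/(-2 + (319545 - 388)) = 8/(-2 + 319157) = 8/319155 ≈ 2.5066e-5)
E(295)/3636233 + 2529902/D = 295/3636233 + 2529902/(8/319155) = 295*(1/3636233) + 2529902*(319155/8) = 295/3636233 + 403715436405/4 = 1468003392465263545/14544932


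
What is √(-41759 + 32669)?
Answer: 3*I*√1010 ≈ 95.342*I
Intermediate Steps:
√(-41759 + 32669) = √(-9090) = 3*I*√1010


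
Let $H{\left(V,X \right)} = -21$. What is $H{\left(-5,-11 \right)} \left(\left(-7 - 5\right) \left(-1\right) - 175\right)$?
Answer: $3423$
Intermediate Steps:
$H{\left(-5,-11 \right)} \left(\left(-7 - 5\right) \left(-1\right) - 175\right) = - 21 \left(\left(-7 - 5\right) \left(-1\right) - 175\right) = - 21 \left(\left(-12\right) \left(-1\right) - 175\right) = - 21 \left(12 - 175\right) = \left(-21\right) \left(-163\right) = 3423$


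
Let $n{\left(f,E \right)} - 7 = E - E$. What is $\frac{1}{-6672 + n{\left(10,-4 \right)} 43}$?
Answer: $- \frac{1}{6371} \approx -0.00015696$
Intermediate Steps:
$n{\left(f,E \right)} = 7$ ($n{\left(f,E \right)} = 7 + \left(E - E\right) = 7 + 0 = 7$)
$\frac{1}{-6672 + n{\left(10,-4 \right)} 43} = \frac{1}{-6672 + 7 \cdot 43} = \frac{1}{-6672 + 301} = \frac{1}{-6371} = - \frac{1}{6371}$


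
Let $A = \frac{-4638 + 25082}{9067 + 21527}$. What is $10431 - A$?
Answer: $\frac{159552785}{15297} \approx 10430.0$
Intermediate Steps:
$A = \frac{10222}{15297}$ ($A = \frac{20444}{30594} = 20444 \cdot \frac{1}{30594} = \frac{10222}{15297} \approx 0.66824$)
$10431 - A = 10431 - \frac{10222}{15297} = \frac{159552785}{15297}$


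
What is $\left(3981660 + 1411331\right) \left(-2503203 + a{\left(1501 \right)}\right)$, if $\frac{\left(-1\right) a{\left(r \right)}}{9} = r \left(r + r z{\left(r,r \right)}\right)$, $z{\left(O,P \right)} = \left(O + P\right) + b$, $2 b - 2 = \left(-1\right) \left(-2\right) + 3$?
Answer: $- \frac{657570960217585293}{2} \approx -3.2879 \cdot 10^{17}$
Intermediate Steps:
$b = \frac{7}{2}$ ($b = 1 + \frac{\left(-1\right) \left(-2\right) + 3}{2} = 1 + \frac{2 + 3}{2} = 1 + \frac{1}{2} \cdot 5 = 1 + \frac{5}{2} = \frac{7}{2} \approx 3.5$)
$z{\left(O,P \right)} = \frac{7}{2} + O + P$ ($z{\left(O,P \right)} = \left(O + P\right) + \frac{7}{2} = \frac{7}{2} + O + P$)
$a{\left(r \right)} = - 9 r \left(r + r \left(\frac{7}{2} + 2 r\right)\right)$ ($a{\left(r \right)} = - 9 r \left(r + r \left(\frac{7}{2} + r + r\right)\right) = - 9 r \left(r + r \left(\frac{7}{2} + 2 r\right)\right)$)
$\left(3981660 + 1411331\right) \left(-2503203 + a{\left(1501 \right)}\right) = \left(3981660 + 1411331\right) \left(-2503203 + 1501^{2} \left(- \frac{81}{2} - 27018\right)\right) = 5392991 \left(-2503203 + 2253001 \left(- \frac{81}{2} - 27018\right)\right) = 5392991 \left(-2503203 + 2253001 \left(- \frac{54117}{2}\right)\right) = 5392991 \left(-2503203 - \frac{121925655117}{2}\right) = 5392991 \left(- \frac{121930661523}{2}\right) = - \frac{657570960217585293}{2}$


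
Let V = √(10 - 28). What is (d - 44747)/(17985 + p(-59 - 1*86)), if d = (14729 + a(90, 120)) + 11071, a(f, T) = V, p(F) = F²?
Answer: -18947/39010 + 3*I*√2/39010 ≈ -0.4857 + 0.00010876*I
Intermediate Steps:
V = 3*I*√2 (V = √(-18) = 3*I*√2 ≈ 4.2426*I)
a(f, T) = 3*I*√2
d = 25800 + 3*I*√2 (d = (14729 + 3*I*√2) + 11071 = 25800 + 3*I*√2 ≈ 25800.0 + 4.2426*I)
(d - 44747)/(17985 + p(-59 - 1*86)) = ((25800 + 3*I*√2) - 44747)/(17985 + (-59 - 1*86)²) = (-18947 + 3*I*√2)/(17985 + (-59 - 86)²) = (-18947 + 3*I*√2)/(17985 + (-145)²) = (-18947 + 3*I*√2)/(17985 + 21025) = (-18947 + 3*I*√2)/39010 = (-18947 + 3*I*√2)*(1/39010) = -18947/39010 + 3*I*√2/39010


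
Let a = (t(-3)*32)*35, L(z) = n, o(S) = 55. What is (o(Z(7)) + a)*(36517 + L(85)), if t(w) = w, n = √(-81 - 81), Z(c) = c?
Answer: -120688685 - 29745*I*√2 ≈ -1.2069e+8 - 42066.0*I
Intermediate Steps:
n = 9*I*√2 (n = √(-162) = 9*I*√2 ≈ 12.728*I)
L(z) = 9*I*√2
a = -3360 (a = -3*32*35 = -96*35 = -3360)
(o(Z(7)) + a)*(36517 + L(85)) = (55 - 3360)*(36517 + 9*I*√2) = -3305*(36517 + 9*I*√2) = -120688685 - 29745*I*√2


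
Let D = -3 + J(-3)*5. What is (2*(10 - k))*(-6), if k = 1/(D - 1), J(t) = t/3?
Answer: -364/3 ≈ -121.33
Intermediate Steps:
J(t) = t/3 (J(t) = t*(⅓) = t/3)
D = -8 (D = -3 + ((⅓)*(-3))*5 = -3 - 1*5 = -3 - 5 = -8)
k = -⅑ (k = 1/(-8 - 1) = 1/(-9) = -⅑ ≈ -0.11111)
(2*(10 - k))*(-6) = (2*(10 - 1*(-⅑)))*(-6) = (2*(10 + ⅑))*(-6) = (2*(91/9))*(-6) = (182/9)*(-6) = -364/3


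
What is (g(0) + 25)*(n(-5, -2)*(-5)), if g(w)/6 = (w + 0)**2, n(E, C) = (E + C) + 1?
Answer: 750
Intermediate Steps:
n(E, C) = 1 + C + E (n(E, C) = (C + E) + 1 = 1 + C + E)
g(w) = 6*w**2 (g(w) = 6*(w + 0)**2 = 6*w**2)
(g(0) + 25)*(n(-5, -2)*(-5)) = (6*0**2 + 25)*((1 - 2 - 5)*(-5)) = (6*0 + 25)*(-6*(-5)) = (0 + 25)*30 = 25*30 = 750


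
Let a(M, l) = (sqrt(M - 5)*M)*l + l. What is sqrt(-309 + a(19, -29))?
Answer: sqrt(-338 - 551*sqrt(14)) ≈ 48.986*I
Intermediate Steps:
a(M, l) = l + M*l*sqrt(-5 + M) (a(M, l) = (sqrt(-5 + M)*M)*l + l = (M*sqrt(-5 + M))*l + l = M*l*sqrt(-5 + M) + l = l + M*l*sqrt(-5 + M))
sqrt(-309 + a(19, -29)) = sqrt(-309 - 29*(1 + 19*sqrt(-5 + 19))) = sqrt(-309 - 29*(1 + 19*sqrt(14))) = sqrt(-309 + (-29 - 551*sqrt(14))) = sqrt(-338 - 551*sqrt(14))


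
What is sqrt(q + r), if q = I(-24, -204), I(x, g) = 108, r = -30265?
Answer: I*sqrt(30157) ≈ 173.66*I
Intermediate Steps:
q = 108
sqrt(q + r) = sqrt(108 - 30265) = sqrt(-30157) = I*sqrt(30157)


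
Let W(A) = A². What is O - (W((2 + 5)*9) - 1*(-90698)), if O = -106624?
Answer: -201291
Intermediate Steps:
O - (W((2 + 5)*9) - 1*(-90698)) = -106624 - (((2 + 5)*9)² - 1*(-90698)) = -106624 - ((7*9)² + 90698) = -106624 - (63² + 90698) = -106624 - (3969 + 90698) = -106624 - 1*94667 = -106624 - 94667 = -201291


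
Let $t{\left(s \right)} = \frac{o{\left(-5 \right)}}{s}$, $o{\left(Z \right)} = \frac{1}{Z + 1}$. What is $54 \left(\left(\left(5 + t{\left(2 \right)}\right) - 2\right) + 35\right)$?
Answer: $\frac{8181}{4} \approx 2045.3$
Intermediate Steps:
$o{\left(Z \right)} = \frac{1}{1 + Z}$
$t{\left(s \right)} = - \frac{1}{4 s}$ ($t{\left(s \right)} = \frac{1}{\left(1 - 5\right) s} = \frac{1}{\left(-4\right) s} = - \frac{1}{4 s}$)
$54 \left(\left(\left(5 + t{\left(2 \right)}\right) - 2\right) + 35\right) = 54 \left(\left(\left(5 - \frac{1}{4 \cdot 2}\right) - 2\right) + 35\right) = 54 \left(\left(\left(5 - \frac{1}{8}\right) - 2\right) + 35\right) = 54 \left(\left(\frac{39}{8} - 2\right) + 35\right) = 54 \left(\frac{23}{8} + 35\right) = 54 \cdot \frac{303}{8} = \frac{8181}{4}$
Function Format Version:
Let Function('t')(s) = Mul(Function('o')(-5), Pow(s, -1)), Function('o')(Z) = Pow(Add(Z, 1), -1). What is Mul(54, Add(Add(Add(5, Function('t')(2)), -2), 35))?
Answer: Rational(8181, 4) ≈ 2045.3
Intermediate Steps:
Function('o')(Z) = Pow(Add(1, Z), -1)
Function('t')(s) = Mul(Rational(-1, 4), Pow(s, -1)) (Function('t')(s) = Mul(Pow(Add(1, -5), -1), Pow(s, -1)) = Mul(Pow(-4, -1), Pow(s, -1)) = Mul(Rational(-1, 4), Pow(s, -1)))
Mul(54, Add(Add(Add(5, Function('t')(2)), -2), 35)) = Mul(54, Add(Add(Add(5, Mul(Rational(-1, 4), Pow(2, -1))), -2), 35)) = Mul(54, Add(Add(Add(5, Mul(Rational(-1, 4), Rational(1, 2))), -2), 35)) = Mul(54, Add(Add(Add(5, Rational(-1, 8)), -2), 35)) = Mul(54, Add(Add(Rational(39, 8), -2), 35)) = Mul(54, Add(Rational(23, 8), 35)) = Mul(54, Rational(303, 8)) = Rational(8181, 4)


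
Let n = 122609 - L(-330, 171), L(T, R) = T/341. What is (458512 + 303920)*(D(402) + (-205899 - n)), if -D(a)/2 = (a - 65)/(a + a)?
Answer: -520218688803616/2077 ≈ -2.5047e+11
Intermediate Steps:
L(T, R) = T/341 (L(T, R) = T*(1/341) = T/341)
D(a) = -(-65 + a)/a (D(a) = -2*(a - 65)/(a + a) = -2*(-65 + a)/(2*a) = -2*(-65 + a)*1/(2*a) = -(-65 + a)/a)
n = 3800909/31 (n = 122609 - (-330)/341 = 122609 - 1*(-30/31) = 122609 + 30/31 = 3800909/31 ≈ 1.2261e+5)
(458512 + 303920)*(D(402) + (-205899 - n)) = (458512 + 303920)*((65 - 1*402)/402 + (-205899 - 1*3800909/31)) = 762432*((65 - 402)/402 + (-205899 - 3800909/31)) = 762432*((1/402)*(-337) - 10183778/31) = 762432*(-337/402 - 10183778/31) = 762432*(-4093889203/12462) = -520218688803616/2077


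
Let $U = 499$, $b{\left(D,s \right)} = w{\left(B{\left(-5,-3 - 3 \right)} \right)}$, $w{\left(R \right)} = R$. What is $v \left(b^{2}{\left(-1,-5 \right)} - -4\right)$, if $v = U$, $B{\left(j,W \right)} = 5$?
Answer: $14471$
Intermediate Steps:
$b{\left(D,s \right)} = 5$
$v = 499$
$v \left(b^{2}{\left(-1,-5 \right)} - -4\right) = 499 \left(5^{2} - -4\right) = 499 \left(25 + 4\right) = 499 \cdot 29 = 14471$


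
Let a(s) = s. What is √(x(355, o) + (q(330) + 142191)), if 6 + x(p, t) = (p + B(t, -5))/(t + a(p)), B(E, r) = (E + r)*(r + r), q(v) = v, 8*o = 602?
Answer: 5*√16884175117/1721 ≈ 377.51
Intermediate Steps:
o = 301/4 (o = (⅛)*602 = 301/4 ≈ 75.250)
B(E, r) = 2*r*(E + r) (B(E, r) = (E + r)*(2*r) = 2*r*(E + r))
x(p, t) = -6 + (50 + p - 10*t)/(p + t) (x(p, t) = -6 + (p + 2*(-5)*(t - 5))/(t + p) = -6 + (p + 2*(-5)*(-5 + t))/(p + t) = -6 + (p + (50 - 10*t))/(p + t) = -6 + (50 + p - 10*t)/(p + t))
√(x(355, o) + (q(330) + 142191)) = √((50 - 16*301/4 - 5*355)/(355 + 301/4) + (330 + 142191)) = √((50 - 1204 - 1775)/(1721/4) + 142521) = √((4/1721)*(-2929) + 142521) = √(-11716/1721 + 142521) = √(245266925/1721) = 5*√16884175117/1721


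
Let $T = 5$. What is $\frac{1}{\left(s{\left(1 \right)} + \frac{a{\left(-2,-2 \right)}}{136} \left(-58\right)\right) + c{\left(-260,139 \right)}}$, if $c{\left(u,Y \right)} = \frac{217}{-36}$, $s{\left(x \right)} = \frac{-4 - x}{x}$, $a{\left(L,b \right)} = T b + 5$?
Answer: $- \frac{153}{1361} \approx -0.11242$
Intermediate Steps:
$a{\left(L,b \right)} = 5 + 5 b$ ($a{\left(L,b \right)} = 5 b + 5 = 5 + 5 b$)
$s{\left(x \right)} = \frac{-4 - x}{x}$
$c{\left(u,Y \right)} = - \frac{217}{36}$ ($c{\left(u,Y \right)} = 217 \left(- \frac{1}{36}\right) = - \frac{217}{36}$)
$\frac{1}{\left(s{\left(1 \right)} + \frac{a{\left(-2,-2 \right)}}{136} \left(-58\right)\right) + c{\left(-260,139 \right)}} = \frac{1}{\left(\frac{-4 - 1}{1} + \frac{5 + 5 \left(-2\right)}{136} \left(-58\right)\right) - \frac{217}{36}} = \frac{1}{\left(1 \left(-4 - 1\right) + \left(5 - 10\right) \frac{1}{136} \left(-58\right)\right) - \frac{217}{36}} = \frac{1}{\left(1 \left(-5\right) + \left(-5\right) \frac{1}{136} \left(-58\right)\right) - \frac{217}{36}} = \frac{1}{\left(-5 - - \frac{145}{68}\right) - \frac{217}{36}} = \frac{1}{\left(-5 + \frac{145}{68}\right) - \frac{217}{36}} = \frac{1}{- \frac{195}{68} - \frac{217}{36}} = \frac{1}{- \frac{1361}{153}} = - \frac{153}{1361}$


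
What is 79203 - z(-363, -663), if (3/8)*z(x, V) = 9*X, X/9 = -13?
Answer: 82011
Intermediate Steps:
X = -117 (X = 9*(-13) = -117)
z(x, V) = -2808 (z(x, V) = 8*(9*(-117))/3 = (8/3)*(-1053) = -2808)
79203 - z(-363, -663) = 79203 - 1*(-2808) = 79203 + 2808 = 82011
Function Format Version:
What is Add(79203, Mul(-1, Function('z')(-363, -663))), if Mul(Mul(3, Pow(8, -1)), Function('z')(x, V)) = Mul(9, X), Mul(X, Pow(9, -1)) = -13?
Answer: 82011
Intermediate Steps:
X = -117 (X = Mul(9, -13) = -117)
Function('z')(x, V) = -2808 (Function('z')(x, V) = Mul(Rational(8, 3), Mul(9, -117)) = Mul(Rational(8, 3), -1053) = -2808)
Add(79203, Mul(-1, Function('z')(-363, -663))) = Add(79203, Mul(-1, -2808)) = Add(79203, 2808) = 82011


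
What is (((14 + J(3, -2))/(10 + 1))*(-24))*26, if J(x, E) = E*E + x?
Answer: -13104/11 ≈ -1191.3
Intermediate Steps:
J(x, E) = x + E² (J(x, E) = E² + x = x + E²)
(((14 + J(3, -2))/(10 + 1))*(-24))*26 = (((14 + (3 + (-2)²))/(10 + 1))*(-24))*26 = (((14 + (3 + 4))/11)*(-24))*26 = (((14 + 7)*(1/11))*(-24))*26 = ((21*(1/11))*(-24))*26 = ((21/11)*(-24))*26 = -504/11*26 = -13104/11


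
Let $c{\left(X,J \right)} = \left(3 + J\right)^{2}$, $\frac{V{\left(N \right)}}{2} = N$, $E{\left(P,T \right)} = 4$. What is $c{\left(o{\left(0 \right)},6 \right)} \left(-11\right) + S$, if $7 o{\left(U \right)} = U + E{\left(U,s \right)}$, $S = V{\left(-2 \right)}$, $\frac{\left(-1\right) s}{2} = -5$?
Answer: $-895$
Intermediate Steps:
$s = 10$ ($s = \left(-2\right) \left(-5\right) = 10$)
$V{\left(N \right)} = 2 N$
$S = -4$ ($S = 2 \left(-2\right) = -4$)
$o{\left(U \right)} = \frac{4}{7} + \frac{U}{7}$ ($o{\left(U \right)} = \frac{U + 4}{7} = \frac{4 + U}{7} = \frac{4}{7} + \frac{U}{7}$)
$c{\left(o{\left(0 \right)},6 \right)} \left(-11\right) + S = \left(3 + 6\right)^{2} \left(-11\right) - 4 = 9^{2} \left(-11\right) - 4 = 81 \left(-11\right) - 4 = -891 - 4 = -895$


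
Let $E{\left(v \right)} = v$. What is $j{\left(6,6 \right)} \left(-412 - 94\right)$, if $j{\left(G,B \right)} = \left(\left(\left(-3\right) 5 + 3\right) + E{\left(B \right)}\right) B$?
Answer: $18216$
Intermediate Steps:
$j{\left(G,B \right)} = B \left(-12 + B\right)$ ($j{\left(G,B \right)} = \left(\left(\left(-3\right) 5 + 3\right) + B\right) B = \left(\left(-15 + 3\right) + B\right) B = \left(-12 + B\right) B = B \left(-12 + B\right)$)
$j{\left(6,6 \right)} \left(-412 - 94\right) = 6 \left(-12 + 6\right) \left(-412 - 94\right) = 6 \left(-6\right) \left(-506\right) = \left(-36\right) \left(-506\right) = 18216$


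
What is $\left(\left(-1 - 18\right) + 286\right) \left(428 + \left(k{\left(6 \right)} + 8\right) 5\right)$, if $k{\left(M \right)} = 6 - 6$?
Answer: $124956$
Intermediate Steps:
$k{\left(M \right)} = 0$ ($k{\left(M \right)} = 6 - 6 = 0$)
$\left(\left(-1 - 18\right) + 286\right) \left(428 + \left(k{\left(6 \right)} + 8\right) 5\right) = \left(\left(-1 - 18\right) + 286\right) \left(428 + \left(0 + 8\right) 5\right) = \left(\left(-1 - 18\right) + 286\right) \left(428 + 8 \cdot 5\right) = \left(-19 + 286\right) \left(428 + 40\right) = 267 \cdot 468 = 124956$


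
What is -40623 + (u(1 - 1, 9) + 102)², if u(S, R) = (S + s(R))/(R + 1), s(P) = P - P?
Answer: -30219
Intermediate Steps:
s(P) = 0
u(S, R) = S/(1 + R) (u(S, R) = (S + 0)/(R + 1) = S/(1 + R))
-40623 + (u(1 - 1, 9) + 102)² = -40623 + ((1 - 1)/(1 + 9) + 102)² = -40623 + (0/10 + 102)² = -40623 + (0*(⅒) + 102)² = -40623 + (0 + 102)² = -40623 + 102² = -40623 + 10404 = -30219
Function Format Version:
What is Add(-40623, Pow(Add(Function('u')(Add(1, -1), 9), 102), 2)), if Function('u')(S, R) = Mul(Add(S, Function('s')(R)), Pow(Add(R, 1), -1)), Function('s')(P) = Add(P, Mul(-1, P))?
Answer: -30219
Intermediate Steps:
Function('s')(P) = 0
Function('u')(S, R) = Mul(S, Pow(Add(1, R), -1)) (Function('u')(S, R) = Mul(Add(S, 0), Pow(Add(R, 1), -1)) = Mul(S, Pow(Add(1, R), -1)))
Add(-40623, Pow(Add(Function('u')(Add(1, -1), 9), 102), 2)) = Add(-40623, Pow(Add(Mul(Add(1, -1), Pow(Add(1, 9), -1)), 102), 2)) = Add(-40623, Pow(Add(Mul(0, Pow(10, -1)), 102), 2)) = Add(-40623, Pow(Add(Mul(0, Rational(1, 10)), 102), 2)) = Add(-40623, Pow(Add(0, 102), 2)) = Add(-40623, Pow(102, 2)) = Add(-40623, 10404) = -30219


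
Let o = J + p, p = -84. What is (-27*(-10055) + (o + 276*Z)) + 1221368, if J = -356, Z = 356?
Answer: 1590669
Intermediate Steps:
o = -440 (o = -356 - 84 = -440)
(-27*(-10055) + (o + 276*Z)) + 1221368 = (-27*(-10055) + (-440 + 276*356)) + 1221368 = (271485 + (-440 + 98256)) + 1221368 = (271485 + 97816) + 1221368 = 369301 + 1221368 = 1590669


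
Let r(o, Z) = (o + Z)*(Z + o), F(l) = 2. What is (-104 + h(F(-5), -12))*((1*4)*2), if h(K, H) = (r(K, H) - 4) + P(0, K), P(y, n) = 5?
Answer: -24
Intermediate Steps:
r(o, Z) = (Z + o)**2 (r(o, Z) = (Z + o)*(Z + o) = (Z + o)**2)
h(K, H) = 1 + (H + K)**2 (h(K, H) = ((H + K)**2 - 4) + 5 = (-4 + (H + K)**2) + 5 = 1 + (H + K)**2)
(-104 + h(F(-5), -12))*((1*4)*2) = (-104 + (1 + (-12 + 2)**2))*((1*4)*2) = (-104 + (1 + (-10)**2))*(4*2) = (-104 + (1 + 100))*8 = (-104 + 101)*8 = -3*8 = -24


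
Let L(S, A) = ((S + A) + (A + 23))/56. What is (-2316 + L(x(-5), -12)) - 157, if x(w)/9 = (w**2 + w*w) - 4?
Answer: -19725/8 ≈ -2465.6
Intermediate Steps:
x(w) = -36 + 18*w**2 (x(w) = 9*((w**2 + w*w) - 4) = 9*((w**2 + w**2) - 4) = 9*(2*w**2 - 4) = 9*(-4 + 2*w**2) = -36 + 18*w**2)
L(S, A) = 23/56 + A/28 + S/56 (L(S, A) = ((A + S) + (23 + A))*(1/56) = (23 + S + 2*A)*(1/56) = 23/56 + A/28 + S/56)
(-2316 + L(x(-5), -12)) - 157 = (-2316 + (23/56 + (1/28)*(-12) + (-36 + 18*(-5)**2)/56)) - 157 = (-2316 + (23/56 - 3/7 + (-36 + 18*25)/56)) - 157 = (-2316 + (23/56 - 3/7 + (-36 + 450)/56)) - 157 = (-2316 + (23/56 - 3/7 + (1/56)*414)) - 157 = (-2316 + (23/56 - 3/7 + 207/28)) - 157 = (-2316 + 59/8) - 157 = -18469/8 - 157 = -19725/8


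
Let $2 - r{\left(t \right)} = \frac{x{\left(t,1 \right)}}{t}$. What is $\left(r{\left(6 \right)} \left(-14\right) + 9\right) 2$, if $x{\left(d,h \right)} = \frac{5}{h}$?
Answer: $- \frac{44}{3} \approx -14.667$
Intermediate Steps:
$r{\left(t \right)} = 2 - \frac{5}{t}$ ($r{\left(t \right)} = 2 - \frac{5 \cdot 1^{-1}}{t} = 2 - \frac{5 \cdot 1}{t} = 2 - \frac{5}{t}$)
$\left(r{\left(6 \right)} \left(-14\right) + 9\right) 2 = \left(\left(2 - \frac{5}{6}\right) \left(-14\right) + 9\right) 2 = \left(\frac{7}{6} \left(-14\right) + 9\right) 2 = \left(- \frac{49}{3} + 9\right) 2 = \left(- \frac{22}{3}\right) 2 = - \frac{44}{3}$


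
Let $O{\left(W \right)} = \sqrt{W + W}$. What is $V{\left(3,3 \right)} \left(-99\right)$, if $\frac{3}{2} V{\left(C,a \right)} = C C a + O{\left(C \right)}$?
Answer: $-1782 - 66 \sqrt{6} \approx -1943.7$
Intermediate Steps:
$O{\left(W \right)} = \sqrt{2} \sqrt{W}$ ($O{\left(W \right)} = \sqrt{2 W} = \sqrt{2} \sqrt{W}$)
$V{\left(C,a \right)} = \frac{2 a C^{2}}{3} + \frac{2 \sqrt{2} \sqrt{C}}{3}$ ($V{\left(C,a \right)} = \frac{2 \left(C C a + \sqrt{2} \sqrt{C}\right)}{3} = \frac{2 \left(C^{2} a + \sqrt{2} \sqrt{C}\right)}{3} = \frac{2 \left(a C^{2} + \sqrt{2} \sqrt{C}\right)}{3} = \frac{2 a C^{2}}{3} + \frac{2 \sqrt{2} \sqrt{C}}{3}$)
$V{\left(3,3 \right)} \left(-99\right) = \left(\frac{2}{3} \cdot 3 \cdot 3^{2} + \frac{2 \sqrt{2} \sqrt{3}}{3}\right) \left(-99\right) = \left(\frac{2}{3} \cdot 3 \cdot 9 + \frac{2 \sqrt{6}}{3}\right) \left(-99\right) = \left(18 + \frac{2 \sqrt{6}}{3}\right) \left(-99\right) = -1782 - 66 \sqrt{6}$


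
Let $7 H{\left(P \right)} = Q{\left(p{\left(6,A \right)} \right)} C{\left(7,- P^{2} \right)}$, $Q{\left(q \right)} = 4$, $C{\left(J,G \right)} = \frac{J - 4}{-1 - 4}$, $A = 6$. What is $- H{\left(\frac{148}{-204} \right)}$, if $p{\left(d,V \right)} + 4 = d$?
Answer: $\frac{12}{35} \approx 0.34286$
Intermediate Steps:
$C{\left(J,G \right)} = \frac{4}{5} - \frac{J}{5}$ ($C{\left(J,G \right)} = \frac{-4 + J}{-5} = \left(-4 + J\right) \left(- \frac{1}{5}\right) = \frac{4}{5} - \frac{J}{5}$)
$p{\left(d,V \right)} = -4 + d$
$H{\left(P \right)} = - \frac{12}{35}$ ($H{\left(P \right)} = \frac{4 \left(\frac{4}{5} - \frac{7}{5}\right)}{7} = \frac{4 \left(- \frac{3}{5}\right)}{7} = \frac{1}{7} \left(- \frac{12}{5}\right) = - \frac{12}{35}$)
$- H{\left(\frac{148}{-204} \right)} = \left(-1\right) \left(- \frac{12}{35}\right) = \frac{12}{35}$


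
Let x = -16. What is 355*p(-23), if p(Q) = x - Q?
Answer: 2485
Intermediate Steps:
p(Q) = -16 - Q
355*p(-23) = 355*(-16 - 1*(-23)) = 355*(-16 + 23) = 355*7 = 2485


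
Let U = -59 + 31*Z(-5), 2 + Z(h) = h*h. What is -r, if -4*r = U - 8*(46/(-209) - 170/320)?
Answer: 551769/3344 ≈ 165.00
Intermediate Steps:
Z(h) = -2 + h² (Z(h) = -2 + h*h = -2 + h²)
U = 654 (U = -59 + 31*(-2 + (-5)²) = -59 + 31*(-2 + 25) = -59 + 31*23 = -59 + 713 = 654)
r = -551769/3344 (r = -(654 - 8*(46/(-209) - 170/320))/4 = -(654 - 8*(46*(-1/209) - 170*1/320))/4 = -(654 - 8*(-46/209 - 17/32))/4 = -(654 - 8*(-5025/6688))/4 = -(654 + 5025/836)/4 = -¼*551769/836 = -551769/3344 ≈ -165.00)
-r = -1*(-551769/3344) = 551769/3344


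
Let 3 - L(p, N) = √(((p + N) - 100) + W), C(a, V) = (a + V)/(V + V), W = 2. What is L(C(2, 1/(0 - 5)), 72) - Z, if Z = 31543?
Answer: -31540 - I*√122/2 ≈ -31540.0 - 5.5227*I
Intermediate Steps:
C(a, V) = (V + a)/(2*V) (C(a, V) = (V + a)/((2*V)) = (V + a)*(1/(2*V)) = (V + a)/(2*V))
L(p, N) = 3 - √(-98 + N + p) (L(p, N) = 3 - √(((p + N) - 100) + 2) = 3 - √(((N + p) - 100) + 2) = 3 - √((-100 + N + p) + 2) = 3 - √(-98 + N + p))
L(C(2, 1/(0 - 5)), 72) - Z = (3 - √(-98 + 72 + (1/(0 - 5) + 2)/(2*(1/(0 - 5))))) - 1*31543 = (3 - √(-98 + 72 + (1/(-5) + 2)/(2*(1/(-5))))) - 31543 = (3 - √(-98 + 72 + (-⅕ + 2)/(2*(-⅕)))) - 31543 = (3 - √(-98 + 72 + (½)*(-5)*(9/5))) - 31543 = (3 - √(-98 + 72 - 9/2)) - 31543 = (3 - √(-61/2)) - 31543 = (3 - I*√122/2) - 31543 = -31540 - I*√122/2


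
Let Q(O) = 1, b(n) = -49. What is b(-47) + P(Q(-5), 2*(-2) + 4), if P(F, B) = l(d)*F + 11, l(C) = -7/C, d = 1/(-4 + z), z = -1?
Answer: -3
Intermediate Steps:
d = -⅕ (d = 1/(-4 - 1) = 1/(-5) = -⅕ ≈ -0.20000)
P(F, B) = 11 + 35*F (P(F, B) = (-7/(-⅕))*F + 11 = (-7*(-5))*F + 11 = 35*F + 11 = 11 + 35*F)
b(-47) + P(Q(-5), 2*(-2) + 4) = -49 + (11 + 35*1) = -49 + (11 + 35) = -49 + 46 = -3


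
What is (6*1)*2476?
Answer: 14856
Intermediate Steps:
(6*1)*2476 = 6*2476 = 14856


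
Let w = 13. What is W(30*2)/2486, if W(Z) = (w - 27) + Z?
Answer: 23/1243 ≈ 0.018504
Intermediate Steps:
W(Z) = -14 + Z (W(Z) = (13 - 27) + Z = -14 + Z)
W(30*2)/2486 = (-14 + 30*2)/2486 = (-14 + 60)*(1/2486) = 46*(1/2486) = 23/1243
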